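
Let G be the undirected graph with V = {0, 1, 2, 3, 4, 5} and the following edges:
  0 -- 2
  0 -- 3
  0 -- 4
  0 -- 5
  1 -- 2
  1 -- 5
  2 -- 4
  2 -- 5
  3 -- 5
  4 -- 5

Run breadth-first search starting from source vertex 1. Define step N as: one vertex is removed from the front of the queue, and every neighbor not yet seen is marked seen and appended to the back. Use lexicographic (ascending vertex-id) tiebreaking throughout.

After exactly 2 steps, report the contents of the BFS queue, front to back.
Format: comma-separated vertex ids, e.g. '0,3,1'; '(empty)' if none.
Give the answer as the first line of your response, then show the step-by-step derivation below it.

5,0,4

step 1: dequeue 1; queue=[2,5]; order=1
step 2: dequeue 2; queue=[5,0,4]; order=1,2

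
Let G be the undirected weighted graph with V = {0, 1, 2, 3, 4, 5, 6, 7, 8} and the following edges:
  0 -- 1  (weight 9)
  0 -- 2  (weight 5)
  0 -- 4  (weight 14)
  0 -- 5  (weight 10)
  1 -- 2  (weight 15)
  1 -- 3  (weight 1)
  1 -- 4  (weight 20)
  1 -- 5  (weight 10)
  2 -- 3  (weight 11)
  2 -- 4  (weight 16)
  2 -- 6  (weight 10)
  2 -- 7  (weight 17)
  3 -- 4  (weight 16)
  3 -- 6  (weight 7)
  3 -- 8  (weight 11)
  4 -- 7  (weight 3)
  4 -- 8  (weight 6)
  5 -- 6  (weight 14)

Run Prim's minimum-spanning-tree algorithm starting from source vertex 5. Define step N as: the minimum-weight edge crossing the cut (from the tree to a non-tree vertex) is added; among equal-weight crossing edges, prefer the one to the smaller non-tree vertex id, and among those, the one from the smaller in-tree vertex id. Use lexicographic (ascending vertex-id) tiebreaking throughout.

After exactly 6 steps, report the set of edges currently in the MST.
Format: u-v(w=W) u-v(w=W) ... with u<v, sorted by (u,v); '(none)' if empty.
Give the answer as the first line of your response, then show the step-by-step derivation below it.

0-1(w=9) 0-2(w=5) 0-5(w=10) 1-3(w=1) 3-6(w=7) 3-8(w=11)

step 1: add edge 0-5 (w=10); MST = {0-5(w=10)}
step 2: add edge 0-2 (w=5); MST = {0-2(w=5) 0-5(w=10)}
step 3: add edge 0-1 (w=9); MST = {0-1(w=9) 0-2(w=5) 0-5(w=10)}
step 4: add edge 1-3 (w=1); MST = {0-1(w=9) 0-2(w=5) 0-5(w=10) 1-3(w=1)}
step 5: add edge 3-6 (w=7); MST = {0-1(w=9) 0-2(w=5) 0-5(w=10) 1-3(w=1) 3-6(w=7)}
step 6: add edge 3-8 (w=11); MST = {0-1(w=9) 0-2(w=5) 0-5(w=10) 1-3(w=1) 3-6(w=7) 3-8(w=11)}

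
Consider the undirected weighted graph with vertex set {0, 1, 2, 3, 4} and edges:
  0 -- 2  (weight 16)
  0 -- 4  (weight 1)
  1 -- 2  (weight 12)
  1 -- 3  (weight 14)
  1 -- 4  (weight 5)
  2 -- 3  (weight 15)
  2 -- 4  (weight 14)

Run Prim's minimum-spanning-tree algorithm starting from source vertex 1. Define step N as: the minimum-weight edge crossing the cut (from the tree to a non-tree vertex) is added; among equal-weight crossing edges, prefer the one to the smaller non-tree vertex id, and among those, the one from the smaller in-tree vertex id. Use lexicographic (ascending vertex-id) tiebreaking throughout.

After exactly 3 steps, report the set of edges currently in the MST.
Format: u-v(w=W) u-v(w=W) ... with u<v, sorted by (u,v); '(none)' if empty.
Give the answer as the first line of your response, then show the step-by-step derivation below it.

0-4(w=1) 1-2(w=12) 1-4(w=5)

step 1: add edge 1-4 (w=5); MST = {1-4(w=5)}
step 2: add edge 0-4 (w=1); MST = {0-4(w=1) 1-4(w=5)}
step 3: add edge 1-2 (w=12); MST = {0-4(w=1) 1-2(w=12) 1-4(w=5)}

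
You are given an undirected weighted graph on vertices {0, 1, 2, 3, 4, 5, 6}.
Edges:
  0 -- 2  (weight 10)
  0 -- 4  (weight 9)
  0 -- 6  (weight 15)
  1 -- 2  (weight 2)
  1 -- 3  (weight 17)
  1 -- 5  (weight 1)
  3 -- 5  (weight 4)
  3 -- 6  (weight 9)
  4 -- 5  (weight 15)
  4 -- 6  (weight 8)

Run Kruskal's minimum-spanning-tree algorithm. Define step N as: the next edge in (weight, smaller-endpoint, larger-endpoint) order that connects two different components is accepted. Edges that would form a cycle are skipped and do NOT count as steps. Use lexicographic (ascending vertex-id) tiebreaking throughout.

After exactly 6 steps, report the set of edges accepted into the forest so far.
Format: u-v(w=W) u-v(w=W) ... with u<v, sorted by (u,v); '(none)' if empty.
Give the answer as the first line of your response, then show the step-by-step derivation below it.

0-4(w=9) 1-2(w=2) 1-5(w=1) 3-5(w=4) 3-6(w=9) 4-6(w=8)

step 1: add edge 1-5 (w=1); MST = {1-5(w=1)}
step 2: add edge 1-2 (w=2); MST = {1-2(w=2) 1-5(w=1)}
step 3: add edge 3-5 (w=4); MST = {1-2(w=2) 1-5(w=1) 3-5(w=4)}
step 4: add edge 4-6 (w=8); MST = {1-2(w=2) 1-5(w=1) 3-5(w=4) 4-6(w=8)}
step 5: add edge 0-4 (w=9); MST = {0-4(w=9) 1-2(w=2) 1-5(w=1) 3-5(w=4) 4-6(w=8)}
step 6: add edge 3-6 (w=9); MST = {0-4(w=9) 1-2(w=2) 1-5(w=1) 3-5(w=4) 3-6(w=9) 4-6(w=8)}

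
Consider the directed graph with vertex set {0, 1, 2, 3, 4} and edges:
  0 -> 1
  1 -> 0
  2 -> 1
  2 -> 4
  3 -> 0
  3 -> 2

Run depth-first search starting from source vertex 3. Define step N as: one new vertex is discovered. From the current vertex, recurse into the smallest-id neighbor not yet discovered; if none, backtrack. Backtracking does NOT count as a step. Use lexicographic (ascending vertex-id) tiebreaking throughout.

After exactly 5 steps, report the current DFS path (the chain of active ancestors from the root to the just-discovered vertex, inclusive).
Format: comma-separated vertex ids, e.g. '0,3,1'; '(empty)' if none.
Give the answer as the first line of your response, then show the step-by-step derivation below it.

3,2,4

step 1: discover 3; path=3; order=3
step 2: discover 0; path=3>0; order=3,0
step 3: discover 1; path=3>0>1; order=3,0,1
step 4: discover 2; path=3>2; order=3,0,1,2
step 5: discover 4; path=3>2>4; order=3,0,1,2,4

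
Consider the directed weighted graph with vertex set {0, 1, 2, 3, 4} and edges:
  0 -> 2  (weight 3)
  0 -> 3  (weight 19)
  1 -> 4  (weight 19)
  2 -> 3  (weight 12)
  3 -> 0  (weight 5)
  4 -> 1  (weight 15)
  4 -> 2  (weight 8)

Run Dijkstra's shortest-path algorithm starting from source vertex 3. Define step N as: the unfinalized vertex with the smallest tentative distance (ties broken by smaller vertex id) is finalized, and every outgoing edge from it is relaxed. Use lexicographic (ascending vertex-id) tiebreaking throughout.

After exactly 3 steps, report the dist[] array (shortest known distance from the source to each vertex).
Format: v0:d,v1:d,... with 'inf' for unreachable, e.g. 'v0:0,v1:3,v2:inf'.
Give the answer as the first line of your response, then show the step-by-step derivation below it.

v0:5,v1:inf,v2:8,v3:0,v4:inf

step 1: dist = v0:5,v1:inf,v2:inf,v3:0,v4:inf
step 2: dist = v0:5,v1:inf,v2:8,v3:0,v4:inf
step 3: dist = v0:5,v1:inf,v2:8,v3:0,v4:inf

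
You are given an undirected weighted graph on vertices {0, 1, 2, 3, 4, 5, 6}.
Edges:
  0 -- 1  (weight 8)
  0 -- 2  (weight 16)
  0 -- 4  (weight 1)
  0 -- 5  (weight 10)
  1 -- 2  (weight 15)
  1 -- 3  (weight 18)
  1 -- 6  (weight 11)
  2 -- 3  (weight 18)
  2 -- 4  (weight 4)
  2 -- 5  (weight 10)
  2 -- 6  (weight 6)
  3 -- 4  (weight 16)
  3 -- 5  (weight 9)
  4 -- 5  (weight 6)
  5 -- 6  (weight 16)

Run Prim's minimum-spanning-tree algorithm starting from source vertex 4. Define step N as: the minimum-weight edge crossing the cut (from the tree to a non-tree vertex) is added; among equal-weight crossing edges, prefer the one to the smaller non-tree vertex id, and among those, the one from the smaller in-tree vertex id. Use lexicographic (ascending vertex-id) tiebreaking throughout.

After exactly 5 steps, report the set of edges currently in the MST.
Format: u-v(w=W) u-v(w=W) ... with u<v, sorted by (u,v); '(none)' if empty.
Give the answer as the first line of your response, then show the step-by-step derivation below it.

0-1(w=8) 0-4(w=1) 2-4(w=4) 2-6(w=6) 4-5(w=6)

step 1: add edge 0-4 (w=1); MST = {0-4(w=1)}
step 2: add edge 2-4 (w=4); MST = {0-4(w=1) 2-4(w=4)}
step 3: add edge 4-5 (w=6); MST = {0-4(w=1) 2-4(w=4) 4-5(w=6)}
step 4: add edge 2-6 (w=6); MST = {0-4(w=1) 2-4(w=4) 2-6(w=6) 4-5(w=6)}
step 5: add edge 0-1 (w=8); MST = {0-1(w=8) 0-4(w=1) 2-4(w=4) 2-6(w=6) 4-5(w=6)}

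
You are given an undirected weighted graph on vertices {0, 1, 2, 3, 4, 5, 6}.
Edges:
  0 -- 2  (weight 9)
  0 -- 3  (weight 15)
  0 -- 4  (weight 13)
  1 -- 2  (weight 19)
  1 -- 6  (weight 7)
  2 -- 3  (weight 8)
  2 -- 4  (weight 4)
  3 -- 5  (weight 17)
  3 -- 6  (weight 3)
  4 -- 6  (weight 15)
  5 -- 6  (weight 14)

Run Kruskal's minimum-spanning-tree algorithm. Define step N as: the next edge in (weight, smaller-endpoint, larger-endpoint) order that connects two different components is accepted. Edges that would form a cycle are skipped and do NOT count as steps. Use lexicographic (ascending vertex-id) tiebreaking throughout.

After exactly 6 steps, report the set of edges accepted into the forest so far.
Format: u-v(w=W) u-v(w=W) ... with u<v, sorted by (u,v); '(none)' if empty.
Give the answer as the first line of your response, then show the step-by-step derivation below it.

0-2(w=9) 1-6(w=7) 2-3(w=8) 2-4(w=4) 3-6(w=3) 5-6(w=14)

step 1: add edge 3-6 (w=3); MST = {3-6(w=3)}
step 2: add edge 2-4 (w=4); MST = {2-4(w=4) 3-6(w=3)}
step 3: add edge 1-6 (w=7); MST = {1-6(w=7) 2-4(w=4) 3-6(w=3)}
step 4: add edge 2-3 (w=8); MST = {1-6(w=7) 2-3(w=8) 2-4(w=4) 3-6(w=3)}
step 5: add edge 0-2 (w=9); MST = {0-2(w=9) 1-6(w=7) 2-3(w=8) 2-4(w=4) 3-6(w=3)}
step 6: add edge 5-6 (w=14); MST = {0-2(w=9) 1-6(w=7) 2-3(w=8) 2-4(w=4) 3-6(w=3) 5-6(w=14)}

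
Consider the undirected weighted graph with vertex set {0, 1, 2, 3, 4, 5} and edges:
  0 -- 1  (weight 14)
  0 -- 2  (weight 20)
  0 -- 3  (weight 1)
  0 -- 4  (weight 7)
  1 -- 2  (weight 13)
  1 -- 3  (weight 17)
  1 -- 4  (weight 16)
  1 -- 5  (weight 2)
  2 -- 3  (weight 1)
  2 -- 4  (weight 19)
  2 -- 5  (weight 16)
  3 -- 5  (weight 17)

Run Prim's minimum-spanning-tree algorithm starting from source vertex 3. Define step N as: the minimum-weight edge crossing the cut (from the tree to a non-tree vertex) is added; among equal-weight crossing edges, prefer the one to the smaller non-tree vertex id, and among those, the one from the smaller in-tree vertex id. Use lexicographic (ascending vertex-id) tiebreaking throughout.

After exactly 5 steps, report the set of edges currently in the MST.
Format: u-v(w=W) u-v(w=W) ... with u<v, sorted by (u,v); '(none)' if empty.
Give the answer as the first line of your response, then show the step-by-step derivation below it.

0-3(w=1) 0-4(w=7) 1-2(w=13) 1-5(w=2) 2-3(w=1)

step 1: add edge 0-3 (w=1); MST = {0-3(w=1)}
step 2: add edge 2-3 (w=1); MST = {0-3(w=1) 2-3(w=1)}
step 3: add edge 0-4 (w=7); MST = {0-3(w=1) 0-4(w=7) 2-3(w=1)}
step 4: add edge 1-2 (w=13); MST = {0-3(w=1) 0-4(w=7) 1-2(w=13) 2-3(w=1)}
step 5: add edge 1-5 (w=2); MST = {0-3(w=1) 0-4(w=7) 1-2(w=13) 1-5(w=2) 2-3(w=1)}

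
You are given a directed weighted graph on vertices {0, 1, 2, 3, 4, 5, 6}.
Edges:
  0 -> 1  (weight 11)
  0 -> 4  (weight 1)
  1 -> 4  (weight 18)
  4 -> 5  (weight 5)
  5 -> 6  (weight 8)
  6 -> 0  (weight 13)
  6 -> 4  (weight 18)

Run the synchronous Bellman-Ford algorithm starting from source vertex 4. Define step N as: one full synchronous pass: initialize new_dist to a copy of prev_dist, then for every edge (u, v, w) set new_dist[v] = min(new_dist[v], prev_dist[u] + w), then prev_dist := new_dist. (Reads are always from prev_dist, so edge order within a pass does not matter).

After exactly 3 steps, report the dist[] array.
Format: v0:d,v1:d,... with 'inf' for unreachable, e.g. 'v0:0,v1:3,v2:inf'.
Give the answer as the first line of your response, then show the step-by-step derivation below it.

v0:26,v1:inf,v2:inf,v3:inf,v4:0,v5:5,v6:13

step 1: dist = v0:inf,v1:inf,v2:inf,v3:inf,v4:0,v5:5,v6:inf
step 2: dist = v0:inf,v1:inf,v2:inf,v3:inf,v4:0,v5:5,v6:13
step 3: dist = v0:26,v1:inf,v2:inf,v3:inf,v4:0,v5:5,v6:13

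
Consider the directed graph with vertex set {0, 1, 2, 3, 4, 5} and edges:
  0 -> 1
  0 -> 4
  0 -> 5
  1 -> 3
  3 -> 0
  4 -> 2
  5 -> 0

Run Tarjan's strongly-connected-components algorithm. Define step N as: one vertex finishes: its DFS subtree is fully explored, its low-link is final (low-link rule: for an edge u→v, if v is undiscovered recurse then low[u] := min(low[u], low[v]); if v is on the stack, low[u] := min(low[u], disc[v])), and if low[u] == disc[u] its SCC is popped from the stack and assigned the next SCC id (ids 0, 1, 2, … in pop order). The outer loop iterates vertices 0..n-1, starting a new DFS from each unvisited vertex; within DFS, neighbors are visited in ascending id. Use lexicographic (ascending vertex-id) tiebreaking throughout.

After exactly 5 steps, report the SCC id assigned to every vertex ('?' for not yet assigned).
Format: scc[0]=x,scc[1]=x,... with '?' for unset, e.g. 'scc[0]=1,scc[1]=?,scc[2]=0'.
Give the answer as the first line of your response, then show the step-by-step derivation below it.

scc[0]=?,scc[1]=?,scc[2]=0,scc[3]=?,scc[4]=1,scc[5]=?

step 1: low=(low[0]=0,low[1]=1,low[2]=?,low[3]=0,low[4]=?,low[5]=?); scc=(scc[0]=?,scc[1]=?,scc[2]=?,scc[3]=?,scc[4]=?,scc[5]=?)
step 2: low=(low[0]=0,low[1]=0,low[2]=?,low[3]=0,low[4]=?,low[5]=?); scc=(scc[0]=?,scc[1]=?,scc[2]=?,scc[3]=?,scc[4]=?,scc[5]=?)
step 3: low=(low[0]=0,low[1]=0,low[2]=4,low[3]=0,low[4]=3,low[5]=?); scc=(scc[0]=?,scc[1]=?,scc[2]=0,scc[3]=?,scc[4]=?,scc[5]=?)
step 4: low=(low[0]=0,low[1]=0,low[2]=4,low[3]=0,low[4]=3,low[5]=?); scc=(scc[0]=?,scc[1]=?,scc[2]=0,scc[3]=?,scc[4]=1,scc[5]=?)
step 5: low=(low[0]=0,low[1]=0,low[2]=4,low[3]=0,low[4]=3,low[5]=0); scc=(scc[0]=?,scc[1]=?,scc[2]=0,scc[3]=?,scc[4]=1,scc[5]=?)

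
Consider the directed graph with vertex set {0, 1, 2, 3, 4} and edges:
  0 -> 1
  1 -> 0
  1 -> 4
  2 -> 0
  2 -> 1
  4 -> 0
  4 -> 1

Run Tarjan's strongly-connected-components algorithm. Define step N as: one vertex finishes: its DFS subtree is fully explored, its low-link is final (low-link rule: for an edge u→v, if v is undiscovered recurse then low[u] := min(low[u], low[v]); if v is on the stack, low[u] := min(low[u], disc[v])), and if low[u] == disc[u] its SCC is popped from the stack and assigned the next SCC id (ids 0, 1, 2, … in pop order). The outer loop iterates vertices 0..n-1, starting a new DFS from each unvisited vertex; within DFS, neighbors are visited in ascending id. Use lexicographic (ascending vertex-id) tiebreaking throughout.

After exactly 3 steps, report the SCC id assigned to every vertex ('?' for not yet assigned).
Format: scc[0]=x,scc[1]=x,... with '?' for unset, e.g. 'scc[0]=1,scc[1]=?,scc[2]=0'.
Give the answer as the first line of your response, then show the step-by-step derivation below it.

scc[0]=0,scc[1]=0,scc[2]=?,scc[3]=?,scc[4]=0

step 1: low=(low[0]=0,low[1]=0,low[2]=?,low[3]=?,low[4]=0); scc=(scc[0]=?,scc[1]=?,scc[2]=?,scc[3]=?,scc[4]=?)
step 2: low=(low[0]=0,low[1]=0,low[2]=?,low[3]=?,low[4]=0); scc=(scc[0]=?,scc[1]=?,scc[2]=?,scc[3]=?,scc[4]=?)
step 3: low=(low[0]=0,low[1]=0,low[2]=?,low[3]=?,low[4]=0); scc=(scc[0]=0,scc[1]=0,scc[2]=?,scc[3]=?,scc[4]=0)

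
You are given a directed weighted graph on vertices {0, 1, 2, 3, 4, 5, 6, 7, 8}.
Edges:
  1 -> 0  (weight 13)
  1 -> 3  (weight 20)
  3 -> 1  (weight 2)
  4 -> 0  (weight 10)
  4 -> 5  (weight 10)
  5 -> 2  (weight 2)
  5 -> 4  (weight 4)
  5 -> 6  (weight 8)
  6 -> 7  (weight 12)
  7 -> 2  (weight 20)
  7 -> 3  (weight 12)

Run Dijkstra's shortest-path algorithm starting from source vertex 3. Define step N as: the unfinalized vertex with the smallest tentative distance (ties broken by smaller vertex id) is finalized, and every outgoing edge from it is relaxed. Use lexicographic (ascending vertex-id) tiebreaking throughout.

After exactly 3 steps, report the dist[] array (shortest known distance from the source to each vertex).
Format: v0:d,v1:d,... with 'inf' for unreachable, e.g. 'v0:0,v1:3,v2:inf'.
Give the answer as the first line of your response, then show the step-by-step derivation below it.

v0:15,v1:2,v2:inf,v3:0,v4:inf,v5:inf,v6:inf,v7:inf,v8:inf

step 1: dist = v0:inf,v1:2,v2:inf,v3:0,v4:inf,v5:inf,v6:inf,v7:inf,v8:inf
step 2: dist = v0:15,v1:2,v2:inf,v3:0,v4:inf,v5:inf,v6:inf,v7:inf,v8:inf
step 3: dist = v0:15,v1:2,v2:inf,v3:0,v4:inf,v5:inf,v6:inf,v7:inf,v8:inf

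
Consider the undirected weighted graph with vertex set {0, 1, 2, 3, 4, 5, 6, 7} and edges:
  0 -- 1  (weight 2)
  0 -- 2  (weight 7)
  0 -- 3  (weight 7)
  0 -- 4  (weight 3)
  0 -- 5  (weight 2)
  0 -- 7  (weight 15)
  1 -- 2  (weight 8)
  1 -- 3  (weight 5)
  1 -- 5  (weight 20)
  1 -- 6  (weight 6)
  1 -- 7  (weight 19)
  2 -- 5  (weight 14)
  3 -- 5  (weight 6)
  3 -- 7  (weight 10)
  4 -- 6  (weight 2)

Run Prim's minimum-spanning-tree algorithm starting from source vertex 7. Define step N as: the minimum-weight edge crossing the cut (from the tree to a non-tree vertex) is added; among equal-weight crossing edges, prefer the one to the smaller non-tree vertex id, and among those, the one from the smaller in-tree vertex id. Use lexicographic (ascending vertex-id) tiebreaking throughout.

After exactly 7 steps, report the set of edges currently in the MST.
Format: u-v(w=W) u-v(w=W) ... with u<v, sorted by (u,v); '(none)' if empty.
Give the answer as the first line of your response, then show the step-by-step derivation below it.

0-1(w=2) 0-2(w=7) 0-4(w=3) 0-5(w=2) 1-3(w=5) 3-7(w=10) 4-6(w=2)

step 1: add edge 3-7 (w=10); MST = {3-7(w=10)}
step 2: add edge 1-3 (w=5); MST = {1-3(w=5) 3-7(w=10)}
step 3: add edge 0-1 (w=2); MST = {0-1(w=2) 1-3(w=5) 3-7(w=10)}
step 4: add edge 0-5 (w=2); MST = {0-1(w=2) 0-5(w=2) 1-3(w=5) 3-7(w=10)}
step 5: add edge 0-4 (w=3); MST = {0-1(w=2) 0-4(w=3) 0-5(w=2) 1-3(w=5) 3-7(w=10)}
step 6: add edge 4-6 (w=2); MST = {0-1(w=2) 0-4(w=3) 0-5(w=2) 1-3(w=5) 3-7(w=10) 4-6(w=2)}
step 7: add edge 0-2 (w=7); MST = {0-1(w=2) 0-2(w=7) 0-4(w=3) 0-5(w=2) 1-3(w=5) 3-7(w=10) 4-6(w=2)}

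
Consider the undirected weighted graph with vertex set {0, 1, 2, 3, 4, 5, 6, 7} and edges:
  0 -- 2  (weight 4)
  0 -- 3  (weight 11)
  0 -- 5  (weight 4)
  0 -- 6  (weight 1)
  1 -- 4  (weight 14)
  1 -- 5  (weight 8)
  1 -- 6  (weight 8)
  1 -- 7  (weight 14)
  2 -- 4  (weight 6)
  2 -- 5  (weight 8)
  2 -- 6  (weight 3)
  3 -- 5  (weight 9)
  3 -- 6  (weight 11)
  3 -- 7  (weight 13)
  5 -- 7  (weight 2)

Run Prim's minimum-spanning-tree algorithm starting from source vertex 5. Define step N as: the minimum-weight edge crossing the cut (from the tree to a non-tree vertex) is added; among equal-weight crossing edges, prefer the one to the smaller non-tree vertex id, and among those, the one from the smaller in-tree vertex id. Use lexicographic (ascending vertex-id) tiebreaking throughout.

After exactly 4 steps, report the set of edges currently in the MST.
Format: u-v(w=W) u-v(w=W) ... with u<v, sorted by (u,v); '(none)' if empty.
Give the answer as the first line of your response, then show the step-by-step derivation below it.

0-5(w=4) 0-6(w=1) 2-6(w=3) 5-7(w=2)

step 1: add edge 5-7 (w=2); MST = {5-7(w=2)}
step 2: add edge 0-5 (w=4); MST = {0-5(w=4) 5-7(w=2)}
step 3: add edge 0-6 (w=1); MST = {0-5(w=4) 0-6(w=1) 5-7(w=2)}
step 4: add edge 2-6 (w=3); MST = {0-5(w=4) 0-6(w=1) 2-6(w=3) 5-7(w=2)}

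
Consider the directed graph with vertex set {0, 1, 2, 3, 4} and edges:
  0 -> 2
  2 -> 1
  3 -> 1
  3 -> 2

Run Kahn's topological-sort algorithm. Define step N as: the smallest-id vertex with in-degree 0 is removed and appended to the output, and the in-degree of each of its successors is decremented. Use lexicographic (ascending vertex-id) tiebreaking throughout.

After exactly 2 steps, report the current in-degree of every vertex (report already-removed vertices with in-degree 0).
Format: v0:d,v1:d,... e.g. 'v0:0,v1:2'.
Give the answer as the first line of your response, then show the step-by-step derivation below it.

v0:0,v1:1,v2:0,v3:0,v4:0

step 1: output 0; order=[0]; indeg=(0,2,1,0,0)
step 2: output 3; order=[0,3]; indeg=(0,1,0,0,0)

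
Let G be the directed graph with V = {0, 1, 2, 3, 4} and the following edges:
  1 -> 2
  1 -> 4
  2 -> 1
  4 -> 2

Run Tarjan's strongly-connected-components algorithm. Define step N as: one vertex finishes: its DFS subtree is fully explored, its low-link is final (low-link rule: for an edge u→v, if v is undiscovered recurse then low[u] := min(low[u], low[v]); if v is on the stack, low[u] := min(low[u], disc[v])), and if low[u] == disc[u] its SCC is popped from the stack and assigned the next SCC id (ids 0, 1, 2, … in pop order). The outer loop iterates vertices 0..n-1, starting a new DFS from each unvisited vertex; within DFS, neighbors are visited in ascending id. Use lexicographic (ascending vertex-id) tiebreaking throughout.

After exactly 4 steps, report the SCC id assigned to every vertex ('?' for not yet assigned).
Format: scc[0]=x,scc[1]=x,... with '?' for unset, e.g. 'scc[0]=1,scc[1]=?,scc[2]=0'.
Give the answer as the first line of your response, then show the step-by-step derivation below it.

scc[0]=0,scc[1]=1,scc[2]=1,scc[3]=?,scc[4]=1

step 1: low=(low[0]=0,low[1]=?,low[2]=?,low[3]=?,low[4]=?); scc=(scc[0]=0,scc[1]=?,scc[2]=?,scc[3]=?,scc[4]=?)
step 2: low=(low[0]=0,low[1]=1,low[2]=1,low[3]=?,low[4]=?); scc=(scc[0]=0,scc[1]=?,scc[2]=?,scc[3]=?,scc[4]=?)
step 3: low=(low[0]=0,low[1]=1,low[2]=1,low[3]=?,low[4]=2); scc=(scc[0]=0,scc[1]=?,scc[2]=?,scc[3]=?,scc[4]=?)
step 4: low=(low[0]=0,low[1]=1,low[2]=1,low[3]=?,low[4]=2); scc=(scc[0]=0,scc[1]=1,scc[2]=1,scc[3]=?,scc[4]=1)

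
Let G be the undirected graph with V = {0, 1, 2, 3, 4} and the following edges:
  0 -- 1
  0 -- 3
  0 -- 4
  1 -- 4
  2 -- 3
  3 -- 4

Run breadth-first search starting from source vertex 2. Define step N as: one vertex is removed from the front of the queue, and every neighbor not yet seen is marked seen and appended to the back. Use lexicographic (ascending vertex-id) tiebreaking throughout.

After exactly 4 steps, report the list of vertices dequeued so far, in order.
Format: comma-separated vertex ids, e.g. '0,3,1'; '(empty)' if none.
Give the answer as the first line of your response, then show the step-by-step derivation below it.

2,3,0,4

step 1: dequeue 2; queue=[3]; order=2
step 2: dequeue 3; queue=[0,4]; order=2,3
step 3: dequeue 0; queue=[4,1]; order=2,3,0
step 4: dequeue 4; queue=[1]; order=2,3,0,4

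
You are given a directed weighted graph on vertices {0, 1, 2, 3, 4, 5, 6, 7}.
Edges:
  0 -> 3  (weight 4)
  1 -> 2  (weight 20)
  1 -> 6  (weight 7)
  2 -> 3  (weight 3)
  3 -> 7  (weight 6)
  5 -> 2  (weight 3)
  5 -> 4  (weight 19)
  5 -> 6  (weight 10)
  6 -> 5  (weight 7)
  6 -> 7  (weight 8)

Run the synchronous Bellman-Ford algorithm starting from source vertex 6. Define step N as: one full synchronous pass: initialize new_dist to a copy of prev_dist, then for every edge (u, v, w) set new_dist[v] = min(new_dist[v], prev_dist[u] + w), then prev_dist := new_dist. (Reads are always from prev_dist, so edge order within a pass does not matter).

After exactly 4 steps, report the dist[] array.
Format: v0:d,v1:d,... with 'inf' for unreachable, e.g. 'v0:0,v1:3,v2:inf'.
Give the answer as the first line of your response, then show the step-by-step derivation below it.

v0:inf,v1:inf,v2:10,v3:13,v4:26,v5:7,v6:0,v7:8

step 1: dist = v0:inf,v1:inf,v2:inf,v3:inf,v4:inf,v5:7,v6:0,v7:8
step 2: dist = v0:inf,v1:inf,v2:10,v3:inf,v4:26,v5:7,v6:0,v7:8
step 3: dist = v0:inf,v1:inf,v2:10,v3:13,v4:26,v5:7,v6:0,v7:8
step 4: dist = v0:inf,v1:inf,v2:10,v3:13,v4:26,v5:7,v6:0,v7:8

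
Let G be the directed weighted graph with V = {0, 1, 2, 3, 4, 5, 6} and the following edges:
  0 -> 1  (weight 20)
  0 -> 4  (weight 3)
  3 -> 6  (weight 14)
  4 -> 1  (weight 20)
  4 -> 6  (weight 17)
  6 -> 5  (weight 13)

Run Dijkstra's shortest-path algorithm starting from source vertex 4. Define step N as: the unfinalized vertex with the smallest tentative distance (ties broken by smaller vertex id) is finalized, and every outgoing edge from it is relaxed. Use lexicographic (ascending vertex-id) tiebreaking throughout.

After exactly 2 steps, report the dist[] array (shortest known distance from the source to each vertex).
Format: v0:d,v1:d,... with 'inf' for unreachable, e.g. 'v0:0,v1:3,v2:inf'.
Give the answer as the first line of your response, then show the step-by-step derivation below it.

v0:inf,v1:20,v2:inf,v3:inf,v4:0,v5:30,v6:17

step 1: dist = v0:inf,v1:20,v2:inf,v3:inf,v4:0,v5:inf,v6:17
step 2: dist = v0:inf,v1:20,v2:inf,v3:inf,v4:0,v5:30,v6:17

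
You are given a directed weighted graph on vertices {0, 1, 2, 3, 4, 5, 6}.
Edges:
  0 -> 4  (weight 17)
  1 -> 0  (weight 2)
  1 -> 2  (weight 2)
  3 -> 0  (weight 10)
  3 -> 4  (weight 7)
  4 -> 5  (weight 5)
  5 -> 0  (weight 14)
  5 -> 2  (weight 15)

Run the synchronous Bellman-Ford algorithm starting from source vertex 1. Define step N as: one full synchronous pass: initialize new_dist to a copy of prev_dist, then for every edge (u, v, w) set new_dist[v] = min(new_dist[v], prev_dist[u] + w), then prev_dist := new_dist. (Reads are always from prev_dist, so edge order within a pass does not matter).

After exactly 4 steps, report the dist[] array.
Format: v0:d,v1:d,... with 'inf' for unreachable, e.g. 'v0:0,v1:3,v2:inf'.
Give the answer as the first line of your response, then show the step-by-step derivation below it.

v0:2,v1:0,v2:2,v3:inf,v4:19,v5:24,v6:inf

step 1: dist = v0:2,v1:0,v2:2,v3:inf,v4:inf,v5:inf,v6:inf
step 2: dist = v0:2,v1:0,v2:2,v3:inf,v4:19,v5:inf,v6:inf
step 3: dist = v0:2,v1:0,v2:2,v3:inf,v4:19,v5:24,v6:inf
step 4: dist = v0:2,v1:0,v2:2,v3:inf,v4:19,v5:24,v6:inf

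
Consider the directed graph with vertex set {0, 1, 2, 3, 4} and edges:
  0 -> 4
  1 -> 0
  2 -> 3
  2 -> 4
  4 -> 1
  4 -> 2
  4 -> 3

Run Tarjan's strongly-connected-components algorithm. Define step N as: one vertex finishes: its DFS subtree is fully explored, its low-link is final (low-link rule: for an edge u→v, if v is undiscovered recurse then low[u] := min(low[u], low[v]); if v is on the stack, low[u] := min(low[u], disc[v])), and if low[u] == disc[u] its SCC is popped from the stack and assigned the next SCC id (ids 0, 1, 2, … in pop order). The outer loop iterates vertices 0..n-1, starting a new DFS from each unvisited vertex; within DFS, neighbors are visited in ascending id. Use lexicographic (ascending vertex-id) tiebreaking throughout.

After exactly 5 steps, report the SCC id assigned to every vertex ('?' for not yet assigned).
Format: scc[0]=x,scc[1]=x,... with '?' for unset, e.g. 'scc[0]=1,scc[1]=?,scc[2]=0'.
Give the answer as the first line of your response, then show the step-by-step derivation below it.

scc[0]=1,scc[1]=1,scc[2]=1,scc[3]=0,scc[4]=1

step 1: low=(low[0]=0,low[1]=0,low[2]=?,low[3]=?,low[4]=1); scc=(scc[0]=?,scc[1]=?,scc[2]=?,scc[3]=?,scc[4]=?)
step 2: low=(low[0]=0,low[1]=0,low[2]=3,low[3]=4,low[4]=0); scc=(scc[0]=?,scc[1]=?,scc[2]=?,scc[3]=0,scc[4]=?)
step 3: low=(low[0]=0,low[1]=0,low[2]=1,low[3]=4,low[4]=0); scc=(scc[0]=?,scc[1]=?,scc[2]=?,scc[3]=0,scc[4]=?)
step 4: low=(low[0]=0,low[1]=0,low[2]=1,low[3]=4,low[4]=0); scc=(scc[0]=?,scc[1]=?,scc[2]=?,scc[3]=0,scc[4]=?)
step 5: low=(low[0]=0,low[1]=0,low[2]=1,low[3]=4,low[4]=0); scc=(scc[0]=1,scc[1]=1,scc[2]=1,scc[3]=0,scc[4]=1)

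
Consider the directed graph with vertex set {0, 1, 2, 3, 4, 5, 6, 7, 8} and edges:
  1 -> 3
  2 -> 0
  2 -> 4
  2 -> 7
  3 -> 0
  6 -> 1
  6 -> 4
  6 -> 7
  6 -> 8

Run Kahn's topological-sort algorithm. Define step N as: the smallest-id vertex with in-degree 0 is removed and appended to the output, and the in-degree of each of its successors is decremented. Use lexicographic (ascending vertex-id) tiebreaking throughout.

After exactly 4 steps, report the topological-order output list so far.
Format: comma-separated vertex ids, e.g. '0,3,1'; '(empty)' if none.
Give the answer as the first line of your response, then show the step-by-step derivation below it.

2,5,6,1

step 1: output 2; order=[2]; indeg=(1,1,0,1,1,0,0,1,1)
step 2: output 5; order=[2,5]; indeg=(1,1,0,1,1,0,0,1,1)
step 3: output 6; order=[2,5,6]; indeg=(1,0,0,1,0,0,0,0,0)
step 4: output 1; order=[2,5,6,1]; indeg=(1,0,0,0,0,0,0,0,0)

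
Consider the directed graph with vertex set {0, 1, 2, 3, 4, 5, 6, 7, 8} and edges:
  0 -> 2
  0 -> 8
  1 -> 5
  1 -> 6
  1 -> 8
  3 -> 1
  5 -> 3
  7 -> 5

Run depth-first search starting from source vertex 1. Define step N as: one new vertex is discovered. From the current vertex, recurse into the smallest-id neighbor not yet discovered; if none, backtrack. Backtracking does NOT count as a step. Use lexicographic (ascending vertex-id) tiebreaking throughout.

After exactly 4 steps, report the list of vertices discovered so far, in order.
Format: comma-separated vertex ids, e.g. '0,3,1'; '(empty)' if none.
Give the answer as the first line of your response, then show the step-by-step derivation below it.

1,5,3,6

step 1: discover 1; path=1; order=1
step 2: discover 5; path=1>5; order=1,5
step 3: discover 3; path=1>5>3; order=1,5,3
step 4: discover 6; path=1>6; order=1,5,3,6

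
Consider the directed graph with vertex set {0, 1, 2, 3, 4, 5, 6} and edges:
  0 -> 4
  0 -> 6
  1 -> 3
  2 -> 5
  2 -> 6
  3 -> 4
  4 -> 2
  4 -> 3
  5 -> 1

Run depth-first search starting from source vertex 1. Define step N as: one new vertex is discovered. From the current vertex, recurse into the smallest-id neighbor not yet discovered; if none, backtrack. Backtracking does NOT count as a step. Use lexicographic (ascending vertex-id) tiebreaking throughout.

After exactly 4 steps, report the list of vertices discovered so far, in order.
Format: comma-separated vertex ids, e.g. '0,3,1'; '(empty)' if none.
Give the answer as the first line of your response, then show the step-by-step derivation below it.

1,3,4,2

step 1: discover 1; path=1; order=1
step 2: discover 3; path=1>3; order=1,3
step 3: discover 4; path=1>3>4; order=1,3,4
step 4: discover 2; path=1>3>4>2; order=1,3,4,2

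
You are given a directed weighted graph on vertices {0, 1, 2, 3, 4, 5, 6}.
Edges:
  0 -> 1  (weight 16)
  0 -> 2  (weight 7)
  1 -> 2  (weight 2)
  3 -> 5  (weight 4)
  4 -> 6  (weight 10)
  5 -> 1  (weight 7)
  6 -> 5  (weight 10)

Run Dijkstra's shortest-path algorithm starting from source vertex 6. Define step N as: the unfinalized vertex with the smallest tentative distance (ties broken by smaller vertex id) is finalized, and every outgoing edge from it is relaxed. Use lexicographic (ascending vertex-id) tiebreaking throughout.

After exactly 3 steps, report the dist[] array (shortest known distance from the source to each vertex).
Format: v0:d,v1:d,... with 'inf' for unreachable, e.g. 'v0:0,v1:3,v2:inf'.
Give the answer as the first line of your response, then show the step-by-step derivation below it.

v0:inf,v1:17,v2:19,v3:inf,v4:inf,v5:10,v6:0

step 1: dist = v0:inf,v1:inf,v2:inf,v3:inf,v4:inf,v5:10,v6:0
step 2: dist = v0:inf,v1:17,v2:inf,v3:inf,v4:inf,v5:10,v6:0
step 3: dist = v0:inf,v1:17,v2:19,v3:inf,v4:inf,v5:10,v6:0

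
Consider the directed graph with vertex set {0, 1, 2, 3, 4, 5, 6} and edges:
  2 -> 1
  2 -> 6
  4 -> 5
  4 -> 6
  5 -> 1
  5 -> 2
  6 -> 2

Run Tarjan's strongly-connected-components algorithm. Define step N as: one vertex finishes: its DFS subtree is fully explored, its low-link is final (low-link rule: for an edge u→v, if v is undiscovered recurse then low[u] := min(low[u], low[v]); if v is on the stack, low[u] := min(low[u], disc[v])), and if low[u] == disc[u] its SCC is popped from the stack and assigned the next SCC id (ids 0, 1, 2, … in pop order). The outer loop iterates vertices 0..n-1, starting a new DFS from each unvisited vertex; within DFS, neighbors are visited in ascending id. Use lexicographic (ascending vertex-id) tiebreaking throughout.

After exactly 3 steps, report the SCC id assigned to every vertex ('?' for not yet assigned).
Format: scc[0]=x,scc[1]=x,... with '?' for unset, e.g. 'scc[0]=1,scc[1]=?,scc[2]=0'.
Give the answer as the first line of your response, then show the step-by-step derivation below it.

scc[0]=0,scc[1]=1,scc[2]=?,scc[3]=?,scc[4]=?,scc[5]=?,scc[6]=?

step 1: low=(low[0]=0,low[1]=?,low[2]=?,low[3]=?,low[4]=?,low[5]=?,low[6]=?); scc=(scc[0]=0,scc[1]=?,scc[2]=?,scc[3]=?,scc[4]=?,scc[5]=?,scc[6]=?)
step 2: low=(low[0]=0,low[1]=1,low[2]=?,low[3]=?,low[4]=?,low[5]=?,low[6]=?); scc=(scc[0]=0,scc[1]=1,scc[2]=?,scc[3]=?,scc[4]=?,scc[5]=?,scc[6]=?)
step 3: low=(low[0]=0,low[1]=1,low[2]=2,low[3]=?,low[4]=?,low[5]=?,low[6]=2); scc=(scc[0]=0,scc[1]=1,scc[2]=?,scc[3]=?,scc[4]=?,scc[5]=?,scc[6]=?)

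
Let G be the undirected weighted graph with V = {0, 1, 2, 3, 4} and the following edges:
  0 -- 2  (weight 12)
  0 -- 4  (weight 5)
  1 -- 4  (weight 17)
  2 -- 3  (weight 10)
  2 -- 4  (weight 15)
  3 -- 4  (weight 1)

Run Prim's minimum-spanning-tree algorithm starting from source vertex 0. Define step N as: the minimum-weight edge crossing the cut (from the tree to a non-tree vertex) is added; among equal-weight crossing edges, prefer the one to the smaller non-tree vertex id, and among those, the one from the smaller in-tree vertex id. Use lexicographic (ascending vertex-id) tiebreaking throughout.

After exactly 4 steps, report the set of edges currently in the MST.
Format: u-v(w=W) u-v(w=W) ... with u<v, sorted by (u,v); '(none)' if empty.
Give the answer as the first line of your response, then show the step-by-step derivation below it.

0-4(w=5) 1-4(w=17) 2-3(w=10) 3-4(w=1)

step 1: add edge 0-4 (w=5); MST = {0-4(w=5)}
step 2: add edge 3-4 (w=1); MST = {0-4(w=5) 3-4(w=1)}
step 3: add edge 2-3 (w=10); MST = {0-4(w=5) 2-3(w=10) 3-4(w=1)}
step 4: add edge 1-4 (w=17); MST = {0-4(w=5) 1-4(w=17) 2-3(w=10) 3-4(w=1)}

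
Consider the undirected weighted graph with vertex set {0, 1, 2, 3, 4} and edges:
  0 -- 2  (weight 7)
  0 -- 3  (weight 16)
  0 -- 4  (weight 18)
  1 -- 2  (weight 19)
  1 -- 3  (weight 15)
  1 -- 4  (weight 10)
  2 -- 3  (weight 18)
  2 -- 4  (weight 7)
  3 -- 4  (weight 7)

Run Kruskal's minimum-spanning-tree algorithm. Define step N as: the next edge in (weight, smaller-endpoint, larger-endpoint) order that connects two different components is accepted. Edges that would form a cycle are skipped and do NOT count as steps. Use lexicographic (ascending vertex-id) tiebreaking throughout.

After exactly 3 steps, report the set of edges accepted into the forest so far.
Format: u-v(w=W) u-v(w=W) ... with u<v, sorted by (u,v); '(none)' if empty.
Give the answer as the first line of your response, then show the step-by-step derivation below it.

0-2(w=7) 2-4(w=7) 3-4(w=7)

step 1: add edge 0-2 (w=7); MST = {0-2(w=7)}
step 2: add edge 2-4 (w=7); MST = {0-2(w=7) 2-4(w=7)}
step 3: add edge 3-4 (w=7); MST = {0-2(w=7) 2-4(w=7) 3-4(w=7)}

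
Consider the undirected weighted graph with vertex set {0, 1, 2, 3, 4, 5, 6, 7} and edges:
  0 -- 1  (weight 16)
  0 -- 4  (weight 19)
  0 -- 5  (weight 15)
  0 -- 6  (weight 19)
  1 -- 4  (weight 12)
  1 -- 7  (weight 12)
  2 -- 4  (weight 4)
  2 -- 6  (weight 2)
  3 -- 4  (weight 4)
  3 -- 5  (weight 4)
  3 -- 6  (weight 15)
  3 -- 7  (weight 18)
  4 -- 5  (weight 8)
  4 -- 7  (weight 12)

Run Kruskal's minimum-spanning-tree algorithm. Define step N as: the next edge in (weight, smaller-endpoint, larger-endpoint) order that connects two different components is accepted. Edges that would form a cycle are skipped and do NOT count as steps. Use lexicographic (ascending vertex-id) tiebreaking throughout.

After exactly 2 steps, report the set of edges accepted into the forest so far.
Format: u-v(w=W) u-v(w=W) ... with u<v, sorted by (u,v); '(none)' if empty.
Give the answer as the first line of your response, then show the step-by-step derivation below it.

2-4(w=4) 2-6(w=2)

step 1: add edge 2-6 (w=2); MST = {2-6(w=2)}
step 2: add edge 2-4 (w=4); MST = {2-4(w=4) 2-6(w=2)}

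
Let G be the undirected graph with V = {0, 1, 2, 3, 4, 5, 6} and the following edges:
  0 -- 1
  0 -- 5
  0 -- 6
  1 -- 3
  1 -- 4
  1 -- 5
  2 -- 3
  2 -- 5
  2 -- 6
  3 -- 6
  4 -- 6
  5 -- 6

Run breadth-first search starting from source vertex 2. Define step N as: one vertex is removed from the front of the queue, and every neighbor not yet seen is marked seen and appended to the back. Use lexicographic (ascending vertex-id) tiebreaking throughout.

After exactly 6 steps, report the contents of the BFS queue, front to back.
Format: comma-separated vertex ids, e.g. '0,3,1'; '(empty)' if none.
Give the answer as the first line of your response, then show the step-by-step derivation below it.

4

step 1: dequeue 2; queue=[3,5,6]; order=2
step 2: dequeue 3; queue=[5,6,1]; order=2,3
step 3: dequeue 5; queue=[6,1,0]; order=2,3,5
step 4: dequeue 6; queue=[1,0,4]; order=2,3,5,6
step 5: dequeue 1; queue=[0,4]; order=2,3,5,6,1
step 6: dequeue 0; queue=[4]; order=2,3,5,6,1,0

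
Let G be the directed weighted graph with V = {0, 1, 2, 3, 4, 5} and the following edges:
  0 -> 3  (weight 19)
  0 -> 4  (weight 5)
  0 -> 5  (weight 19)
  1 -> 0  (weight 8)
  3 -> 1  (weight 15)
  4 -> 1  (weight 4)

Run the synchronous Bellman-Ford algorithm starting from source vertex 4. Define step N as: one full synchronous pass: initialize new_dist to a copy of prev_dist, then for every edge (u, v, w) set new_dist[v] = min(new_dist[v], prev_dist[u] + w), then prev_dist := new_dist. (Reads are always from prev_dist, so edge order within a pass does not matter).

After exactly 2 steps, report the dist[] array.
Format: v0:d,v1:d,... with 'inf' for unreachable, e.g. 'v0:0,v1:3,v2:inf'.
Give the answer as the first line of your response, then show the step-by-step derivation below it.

v0:12,v1:4,v2:inf,v3:inf,v4:0,v5:inf

step 1: dist = v0:inf,v1:4,v2:inf,v3:inf,v4:0,v5:inf
step 2: dist = v0:12,v1:4,v2:inf,v3:inf,v4:0,v5:inf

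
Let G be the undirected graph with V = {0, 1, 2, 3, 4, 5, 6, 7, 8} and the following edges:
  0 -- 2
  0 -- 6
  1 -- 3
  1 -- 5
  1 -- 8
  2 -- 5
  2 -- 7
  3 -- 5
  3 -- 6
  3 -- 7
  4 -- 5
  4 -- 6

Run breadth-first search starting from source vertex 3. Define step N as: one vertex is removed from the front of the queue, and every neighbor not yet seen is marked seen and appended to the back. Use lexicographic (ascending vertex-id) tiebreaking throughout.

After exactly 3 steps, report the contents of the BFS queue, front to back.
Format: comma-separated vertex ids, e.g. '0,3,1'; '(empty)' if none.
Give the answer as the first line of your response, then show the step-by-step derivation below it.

6,7,8,2,4

step 1: dequeue 3; queue=[1,5,6,7]; order=3
step 2: dequeue 1; queue=[5,6,7,8]; order=3,1
step 3: dequeue 5; queue=[6,7,8,2,4]; order=3,1,5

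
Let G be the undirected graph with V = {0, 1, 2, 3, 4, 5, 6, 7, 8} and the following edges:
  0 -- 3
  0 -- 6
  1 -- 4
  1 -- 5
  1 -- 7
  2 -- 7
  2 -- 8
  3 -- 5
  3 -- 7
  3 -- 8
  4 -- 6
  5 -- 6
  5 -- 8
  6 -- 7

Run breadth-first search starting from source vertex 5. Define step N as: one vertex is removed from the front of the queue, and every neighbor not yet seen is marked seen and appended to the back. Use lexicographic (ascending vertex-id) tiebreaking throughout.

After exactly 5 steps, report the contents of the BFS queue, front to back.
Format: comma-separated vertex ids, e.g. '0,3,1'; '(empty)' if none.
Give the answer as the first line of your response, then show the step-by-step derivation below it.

4,7,0,2

step 1: dequeue 5; queue=[1,3,6,8]; order=5
step 2: dequeue 1; queue=[3,6,8,4,7]; order=5,1
step 3: dequeue 3; queue=[6,8,4,7,0]; order=5,1,3
step 4: dequeue 6; queue=[8,4,7,0]; order=5,1,3,6
step 5: dequeue 8; queue=[4,7,0,2]; order=5,1,3,6,8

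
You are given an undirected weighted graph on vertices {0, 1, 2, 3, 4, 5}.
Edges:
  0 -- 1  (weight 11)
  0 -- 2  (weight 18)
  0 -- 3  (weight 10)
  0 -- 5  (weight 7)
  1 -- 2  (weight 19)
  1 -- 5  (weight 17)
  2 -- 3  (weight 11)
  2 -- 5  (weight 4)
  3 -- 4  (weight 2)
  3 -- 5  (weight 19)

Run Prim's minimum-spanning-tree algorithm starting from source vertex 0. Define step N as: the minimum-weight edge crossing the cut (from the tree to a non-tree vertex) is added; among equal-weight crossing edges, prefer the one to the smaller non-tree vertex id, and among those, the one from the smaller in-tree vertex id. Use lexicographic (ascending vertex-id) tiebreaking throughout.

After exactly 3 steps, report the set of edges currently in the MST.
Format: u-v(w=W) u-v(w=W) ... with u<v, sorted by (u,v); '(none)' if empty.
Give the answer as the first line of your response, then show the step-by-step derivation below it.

0-3(w=10) 0-5(w=7) 2-5(w=4)

step 1: add edge 0-5 (w=7); MST = {0-5(w=7)}
step 2: add edge 2-5 (w=4); MST = {0-5(w=7) 2-5(w=4)}
step 3: add edge 0-3 (w=10); MST = {0-3(w=10) 0-5(w=7) 2-5(w=4)}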